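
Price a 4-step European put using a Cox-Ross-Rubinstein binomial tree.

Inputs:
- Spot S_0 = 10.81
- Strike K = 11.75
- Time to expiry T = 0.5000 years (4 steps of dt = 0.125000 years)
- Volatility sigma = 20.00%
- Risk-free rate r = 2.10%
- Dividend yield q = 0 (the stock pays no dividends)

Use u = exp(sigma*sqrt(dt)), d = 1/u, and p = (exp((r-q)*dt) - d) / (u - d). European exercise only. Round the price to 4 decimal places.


Answer: Price = V(0,0) = 1.1532

Derivation:
dt = T/N = 0.125000
u = exp(sigma*sqrt(dt)) = 1.073271; d = 1/u = 0.931731
p = (exp((r-q)*dt) - d) / (u - d) = 0.500900
Discount per step: exp(-r*dt) = 0.997378
Stock lattice S(k, i) with i counting down-moves:
  k=0: S(0,0) = 10.8100
  k=1: S(1,0) = 11.6021; S(1,1) = 10.0720
  k=2: S(2,0) = 12.4521; S(2,1) = 10.8100; S(2,2) = 9.3844
  k=3: S(3,0) = 13.3645; S(3,1) = 11.6021; S(3,2) = 10.0720; S(3,3) = 8.7438
  k=4: S(4,0) = 14.3438; S(4,1) = 12.4521; S(4,2) = 10.8100; S(4,3) = 9.3844; S(4,4) = 8.1468
Terminal payoffs V(N, i) = max(K - S_T, 0):
  V(4,0) = 0.000000; V(4,1) = 0.000000; V(4,2) = 0.940000; V(4,3) = 2.365586; V(4,4) = 3.603170
Backward induction: V(k, i) = exp(-r*dt) * [p * V(k+1, i) + (1-p) * V(k+1, i+1)].
  V(3,0) = exp(-r*dt) * [p*0.000000 + (1-p)*0.000000] = 0.000000
  V(3,1) = exp(-r*dt) * [p*0.000000 + (1-p)*0.940000] = 0.467924
  V(3,2) = exp(-r*dt) * [p*0.940000 + (1-p)*2.365586] = 1.647180
  V(3,3) = exp(-r*dt) * [p*2.365586 + (1-p)*3.603170] = 2.975443
  V(2,0) = exp(-r*dt) * [p*0.000000 + (1-p)*0.467924] = 0.232929
  V(2,1) = exp(-r*dt) * [p*0.467924 + (1-p)*1.647180] = 1.053721
  V(2,2) = exp(-r*dt) * [p*1.647180 + (1-p)*2.975443] = 2.304060
  V(1,0) = exp(-r*dt) * [p*0.232929 + (1-p)*1.053721] = 0.640901
  V(1,1) = exp(-r*dt) * [p*1.053721 + (1-p)*2.304060] = 1.673366
  V(0,0) = exp(-r*dt) * [p*0.640901 + (1-p)*1.673366] = 1.153173


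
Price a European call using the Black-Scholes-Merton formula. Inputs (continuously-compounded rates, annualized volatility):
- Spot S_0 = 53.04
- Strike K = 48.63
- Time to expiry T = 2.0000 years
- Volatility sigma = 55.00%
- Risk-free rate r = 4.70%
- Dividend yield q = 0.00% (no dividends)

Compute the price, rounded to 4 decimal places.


d1 = (ln(S/K) + (r - q + 0.5*sigma^2) * T) / (sigma * sqrt(T)) = 0.62136137
d2 = d1 - sigma * sqrt(T) = -0.15645609
exp(-rT) = 0.91028276; exp(-qT) = 1.00000000
C = S_0 * exp(-qT) * N(d1) - K * exp(-rT) * N(d2)
N(d1) = 0.73281906; N(d2) = 0.43783676
C = 53.0400 * 1.00000000 * 0.73281906 - 48.6300 * 0.91028276 * 0.43783676 = 19.4870

Answer: Price = 19.4870


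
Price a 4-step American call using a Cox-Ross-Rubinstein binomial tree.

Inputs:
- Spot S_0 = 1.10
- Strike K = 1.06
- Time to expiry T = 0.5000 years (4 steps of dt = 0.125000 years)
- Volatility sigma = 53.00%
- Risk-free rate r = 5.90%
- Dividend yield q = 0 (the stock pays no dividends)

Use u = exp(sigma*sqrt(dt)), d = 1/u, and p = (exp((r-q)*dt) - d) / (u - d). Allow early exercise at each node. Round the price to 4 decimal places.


Answer: Price = V(0,0) = 0.1930

Derivation:
dt = T/N = 0.125000
u = exp(sigma*sqrt(dt)) = 1.206089; d = 1/u = 0.829126
p = (exp((r-q)*dt) - d) / (u - d) = 0.472927
Discount per step: exp(-r*dt) = 0.992652
Stock lattice S(k, i) with i counting down-moves:
  k=0: S(0,0) = 1.1000
  k=1: S(1,0) = 1.3267; S(1,1) = 0.9120
  k=2: S(2,0) = 1.6001; S(2,1) = 1.1000; S(2,2) = 0.7562
  k=3: S(3,0) = 1.9299; S(3,1) = 1.3267; S(3,2) = 0.9120; S(3,3) = 0.6270
  k=4: S(4,0) = 2.3276; S(4,1) = 1.6001; S(4,2) = 1.1000; S(4,3) = 0.7562; S(4,4) = 0.5198
Terminal payoffs V(N, i) = max(S_T - K, 0):
  V(4,0) = 1.267613; V(4,1) = 0.540117; V(4,2) = 0.040000; V(4,3) = 0.000000; V(4,4) = 0.000000
Backward induction: V(k, i) = exp(-r*dt) * [p * V(k+1, i) + (1-p) * V(k+1, i+1)]; then take max(V_cont, immediate exercise) for American.
  V(3,0) = exp(-r*dt) * [p*1.267613 + (1-p)*0.540117] = 0.877673; exercise = 0.869884; V(3,0) = max -> 0.877673
  V(3,1) = exp(-r*dt) * [p*0.540117 + (1-p)*0.040000] = 0.274487; exercise = 0.266698; V(3,1) = max -> 0.274487
  V(3,2) = exp(-r*dt) * [p*0.040000 + (1-p)*0.000000] = 0.018778; exercise = 0.000000; V(3,2) = max -> 0.018778
  V(3,3) = exp(-r*dt) * [p*0.000000 + (1-p)*0.000000] = 0.000000; exercise = 0.000000; V(3,3) = max -> 0.000000
  V(2,0) = exp(-r*dt) * [p*0.877673 + (1-p)*0.274487] = 0.555637; exercise = 0.540117; V(2,0) = max -> 0.555637
  V(2,1) = exp(-r*dt) * [p*0.274487 + (1-p)*0.018778] = 0.138683; exercise = 0.040000; V(2,1) = max -> 0.138683
  V(2,2) = exp(-r*dt) * [p*0.018778 + (1-p)*0.000000] = 0.008815; exercise = 0.000000; V(2,2) = max -> 0.008815
  V(1,0) = exp(-r*dt) * [p*0.555637 + (1-p)*0.138683] = 0.333404; exercise = 0.266698; V(1,0) = max -> 0.333404
  V(1,1) = exp(-r*dt) * [p*0.138683 + (1-p)*0.008815] = 0.069717; exercise = 0.000000; V(1,1) = max -> 0.069717
  V(0,0) = exp(-r*dt) * [p*0.333404 + (1-p)*0.069717] = 0.192994; exercise = 0.040000; V(0,0) = max -> 0.192994


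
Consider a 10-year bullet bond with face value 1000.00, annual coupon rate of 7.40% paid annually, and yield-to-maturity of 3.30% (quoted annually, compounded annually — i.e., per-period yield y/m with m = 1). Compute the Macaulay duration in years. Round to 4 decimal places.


Answer: Macaulay duration = 7.7955 years

Derivation:
Coupon per period c = face * coupon_rate / m = 74.000000
Periods per year m = 1; per-period yield y/m = 0.033000
Number of cashflows N = 10
Cashflows (t years, CF_t, discount factor 1/(1+y/m)^(m*t), PV):
  t = 1.0000: CF_t = 74.000000, DF = 0.968054, PV = 71.636012
  t = 2.0000: CF_t = 74.000000, DF = 0.937129, PV = 69.347543
  t = 3.0000: CF_t = 74.000000, DF = 0.907192, PV = 67.132181
  t = 4.0000: CF_t = 74.000000, DF = 0.878211, PV = 64.987590
  t = 5.0000: CF_t = 74.000000, DF = 0.850156, PV = 62.911510
  t = 6.0000: CF_t = 74.000000, DF = 0.822997, PV = 60.901753
  t = 7.0000: CF_t = 74.000000, DF = 0.796705, PV = 58.956198
  t = 8.0000: CF_t = 74.000000, DF = 0.771254, PV = 57.072796
  t = 9.0000: CF_t = 74.000000, DF = 0.746616, PV = 55.249560
  t = 10.0000: CF_t = 1074.000000, DF = 0.722764, PV = 776.249022
Price P = sum_t PV_t = 1344.444165
Macaulay numerator sum_t t * PV_t:
  t * PV_t at t = 1.0000: 71.636012
  t * PV_t at t = 2.0000: 138.695085
  t * PV_t at t = 3.0000: 201.396542
  t * PV_t at t = 4.0000: 259.950361
  t * PV_t at t = 5.0000: 314.557552
  t * PV_t at t = 6.0000: 365.410516
  t * PV_t at t = 7.0000: 412.693386
  t * PV_t at t = 8.0000: 456.582366
  t * PV_t at t = 9.0000: 497.246043
  t * PV_t at t = 10.0000: 7762.490223
Macaulay duration D = (sum_t t * PV_t) / P = 10480.658086 / 1344.444165 = 7.795532


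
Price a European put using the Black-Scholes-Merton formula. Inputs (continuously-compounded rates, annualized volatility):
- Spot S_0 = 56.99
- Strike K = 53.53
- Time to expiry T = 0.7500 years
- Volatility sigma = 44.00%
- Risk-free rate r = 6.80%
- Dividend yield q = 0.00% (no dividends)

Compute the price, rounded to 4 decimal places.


Answer: Price = 5.4429

Derivation:
d1 = (ln(S/K) + (r - q + 0.5*sigma^2) * T) / (sigma * sqrt(T)) = 0.48873637
d2 = d1 - sigma * sqrt(T) = 0.10768519
exp(-rT) = 0.95027867; exp(-qT) = 1.00000000
P = K * exp(-rT) * N(-d2) - S_0 * exp(-qT) * N(-d1)
N(-d1) = 0.31251418; N(-d2) = 0.45712271
P = 53.5300 * 0.95027867 * 0.45712271 - 56.9900 * 1.00000000 * 0.31251418 = 5.4429


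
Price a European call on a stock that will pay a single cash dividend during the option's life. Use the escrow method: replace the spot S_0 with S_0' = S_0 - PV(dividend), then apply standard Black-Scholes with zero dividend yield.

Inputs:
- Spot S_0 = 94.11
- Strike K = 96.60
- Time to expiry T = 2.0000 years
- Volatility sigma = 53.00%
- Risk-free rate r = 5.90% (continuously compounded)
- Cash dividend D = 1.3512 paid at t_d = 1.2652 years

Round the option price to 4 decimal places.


PV(D) = D * exp(-r * t_d) = 1.3512 * 0.92807122 = 1.25400984
S_0' = S_0 - PV(D) = 94.1100 - 1.25400984 = 92.85599016
d1 = (ln(S_0'/K) + (r + sigma^2/2)*T) / (sigma*sqrt(T)) = 0.47945984
d2 = d1 - sigma*sqrt(T) = -0.27007335
exp(-rT) = 0.88869605
N(d1) = 0.68419423; N(d2) = 0.39355191
C = S_0' * N(d1) - K * exp(-rT) * N(d2) = 92.85599016 * 0.68419423 - 96.6000 * 0.88869605 * 0.39355191 = 29.7459

Answer: Price = 29.7459


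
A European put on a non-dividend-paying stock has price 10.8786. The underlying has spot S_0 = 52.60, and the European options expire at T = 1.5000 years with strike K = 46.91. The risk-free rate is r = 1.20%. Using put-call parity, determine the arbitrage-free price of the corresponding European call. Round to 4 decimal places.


Answer: Call price = 17.4054

Derivation:
Put-call parity: C - P = S_0 * exp(-qT) - K * exp(-rT).
S_0 * exp(-qT) = 52.6000 * 1.00000000 = 52.60000000
K * exp(-rT) = 46.9100 * 0.98216103 = 46.07317403
C = P + S*exp(-qT) - K*exp(-rT)
C = 10.8786 + 52.60000000 - 46.07317403 = 17.4054


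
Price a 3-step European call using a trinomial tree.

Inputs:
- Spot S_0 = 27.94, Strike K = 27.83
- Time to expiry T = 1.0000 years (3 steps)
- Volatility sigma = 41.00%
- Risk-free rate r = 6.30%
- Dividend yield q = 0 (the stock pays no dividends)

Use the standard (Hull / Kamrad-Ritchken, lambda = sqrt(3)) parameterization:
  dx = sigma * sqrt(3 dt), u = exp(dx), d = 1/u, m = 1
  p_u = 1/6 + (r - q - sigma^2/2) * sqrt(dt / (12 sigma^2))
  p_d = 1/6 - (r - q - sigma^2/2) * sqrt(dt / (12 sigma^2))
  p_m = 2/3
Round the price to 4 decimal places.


Answer: Price = V(0,0) = 4.9659

Derivation:
dt = T/N = 0.333333; dx = sigma*sqrt(3*dt) = 0.410000
u = exp(dx) = 1.506818; d = 1/u = 0.663650
p_u = 0.158110, p_m = 0.666667, p_d = 0.175224
Discount per step: exp(-r*dt) = 0.979219
Stock lattice S(k, j) with j the centered position index:
  k=0: S(0,+0) = 27.9400
  k=1: S(1,-1) = 18.5424; S(1,+0) = 27.9400; S(1,+1) = 42.1005
  k=2: S(2,-2) = 12.3057; S(2,-1) = 18.5424; S(2,+0) = 27.9400; S(2,+1) = 42.1005; S(2,+2) = 63.4378
  k=3: S(3,-3) = 8.1667; S(3,-2) = 12.3057; S(3,-1) = 18.5424; S(3,+0) = 27.9400; S(3,+1) = 42.1005; S(3,+2) = 63.4378; S(3,+3) = 95.5892
Terminal payoffs V(N, j) = max(S_T - K, 0):
  V(3,-3) = 0.000000; V(3,-2) = 0.000000; V(3,-1) = 0.000000; V(3,+0) = 0.110000; V(3,+1) = 14.270489; V(3,+2) = 35.607765; V(3,+3) = 67.759153
Backward induction: V(k, j) = exp(-r*dt) * [p_u * V(k+1, j+1) + p_m * V(k+1, j) + p_d * V(k+1, j-1)]
  V(2,-2) = exp(-r*dt) * [p_u*0.000000 + p_m*0.000000 + p_d*0.000000] = 0.000000
  V(2,-1) = exp(-r*dt) * [p_u*0.110000 + p_m*0.000000 + p_d*0.000000] = 0.017031
  V(2,+0) = exp(-r*dt) * [p_u*14.270489 + p_m*0.110000 + p_d*0.000000] = 2.281225
  V(2,+1) = exp(-r*dt) * [p_u*35.607765 + p_m*14.270489 + p_d*0.110000] = 14.847769
  V(2,+2) = exp(-r*dt) * [p_u*67.759153 + p_m*35.607765 + p_d*14.270489] = 36.184510
  V(1,-1) = exp(-r*dt) * [p_u*2.281225 + p_m*0.017031 + p_d*0.000000] = 0.364306
  V(1,+0) = exp(-r*dt) * [p_u*14.847769 + p_m*2.281225 + p_d*0.017031] = 3.790926
  V(1,+1) = exp(-r*dt) * [p_u*36.184510 + p_m*14.847769 + p_d*2.281225] = 15.686462
  V(0,+0) = exp(-r*dt) * [p_u*15.686462 + p_m*3.790926 + p_d*0.364306] = 4.965915


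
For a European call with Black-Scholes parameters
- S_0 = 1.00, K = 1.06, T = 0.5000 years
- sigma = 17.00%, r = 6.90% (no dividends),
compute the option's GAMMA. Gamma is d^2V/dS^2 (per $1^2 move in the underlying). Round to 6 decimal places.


Answer: Gamma = 3.287480

Derivation:
d1 = -0.1376271720; d2 = -0.2578353248
phi(d1) = 0.3951818847; exp(-qT) = 1.0000000000; exp(-rT) = 0.9660883397
Gamma = exp(-qT) * phi(d1) / (S * sigma * sqrt(T)) = 1.0000000000 * 0.3951818847 / (1.0000 * 0.1700 * 0.7071067812) = 3.287480


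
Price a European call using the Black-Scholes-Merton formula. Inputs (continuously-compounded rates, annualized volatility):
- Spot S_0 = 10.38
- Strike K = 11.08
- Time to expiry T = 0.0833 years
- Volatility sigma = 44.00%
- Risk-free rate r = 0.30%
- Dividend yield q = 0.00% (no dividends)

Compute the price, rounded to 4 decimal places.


d1 = (ln(S/K) + (r - q + 0.5*sigma^2) * T) / (sigma * sqrt(T)) = -0.44843470
d2 = d1 - sigma * sqrt(T) = -0.57542635
exp(-rT) = 0.99975013; exp(-qT) = 1.00000000
C = S_0 * exp(-qT) * N(d1) - K * exp(-rT) * N(d2)
N(d1) = 0.32691975; N(d2) = 0.28250149
C = 10.3800 * 1.00000000 * 0.32691975 - 11.0800 * 0.99975013 * 0.28250149 = 0.2641

Answer: Price = 0.2641


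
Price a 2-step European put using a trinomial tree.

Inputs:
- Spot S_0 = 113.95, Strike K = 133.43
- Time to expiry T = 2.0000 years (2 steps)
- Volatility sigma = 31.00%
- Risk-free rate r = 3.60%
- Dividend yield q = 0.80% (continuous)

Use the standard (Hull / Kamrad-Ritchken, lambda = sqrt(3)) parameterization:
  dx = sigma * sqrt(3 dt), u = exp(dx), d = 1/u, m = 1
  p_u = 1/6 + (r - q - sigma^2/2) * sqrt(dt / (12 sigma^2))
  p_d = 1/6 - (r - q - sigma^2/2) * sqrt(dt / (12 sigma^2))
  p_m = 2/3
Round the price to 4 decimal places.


Answer: Price = V(0,0) = 27.4369

Derivation:
dt = T/N = 1.000000; dx = sigma*sqrt(3*dt) = 0.536936
u = exp(dx) = 1.710757; d = 1/u = 0.584537
p_u = 0.147996, p_m = 0.666667, p_d = 0.185337
Discount per step: exp(-r*dt) = 0.964640
Stock lattice S(k, j) with j the centered position index:
  k=0: S(0,+0) = 113.9500
  k=1: S(1,-1) = 66.6080; S(1,+0) = 113.9500; S(1,+1) = 194.9407
  k=2: S(2,-2) = 38.9348; S(2,-1) = 66.6080; S(2,+0) = 113.9500; S(2,+1) = 194.9407; S(2,+2) = 333.4961
Terminal payoffs V(N, j) = max(K - S_T, 0):
  V(2,-2) = 94.495208; V(2,-1) = 66.822046; V(2,+0) = 19.480000; V(2,+1) = 0.000000; V(2,+2) = 0.000000
Backward induction: V(k, j) = exp(-r*dt) * [p_u * V(k+1, j+1) + p_m * V(k+1, j) + p_d * V(k+1, j-1)]
  V(1,-1) = exp(-r*dt) * [p_u*19.480000 + p_m*66.822046 + p_d*94.495208] = 62.648071
  V(1,+0) = exp(-r*dt) * [p_u*0.000000 + p_m*19.480000 + p_d*66.822046] = 24.474171
  V(1,+1) = exp(-r*dt) * [p_u*0.000000 + p_m*0.000000 + p_d*19.480000] = 3.482711
  V(0,+0) = exp(-r*dt) * [p_u*3.482711 + p_m*24.474171 + p_d*62.648071] = 27.436853


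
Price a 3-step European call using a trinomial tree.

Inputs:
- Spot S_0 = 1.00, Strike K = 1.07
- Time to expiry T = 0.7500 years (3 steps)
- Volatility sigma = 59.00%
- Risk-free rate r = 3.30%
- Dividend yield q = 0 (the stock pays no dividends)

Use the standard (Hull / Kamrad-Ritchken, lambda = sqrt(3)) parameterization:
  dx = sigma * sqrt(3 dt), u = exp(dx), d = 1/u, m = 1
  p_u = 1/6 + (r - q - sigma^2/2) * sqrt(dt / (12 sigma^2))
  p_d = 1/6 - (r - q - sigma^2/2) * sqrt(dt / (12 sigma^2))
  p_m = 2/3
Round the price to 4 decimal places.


dt = T/N = 0.250000; dx = sigma*sqrt(3*dt) = 0.510955
u = exp(dx) = 1.666882; d = 1/u = 0.599922
p_u = 0.132160, p_m = 0.666667, p_d = 0.201173
Discount per step: exp(-r*dt) = 0.991784
Stock lattice S(k, j) with j the centered position index:
  k=0: S(0,+0) = 1.0000
  k=1: S(1,-1) = 0.5999; S(1,+0) = 1.0000; S(1,+1) = 1.6669
  k=2: S(2,-2) = 0.3599; S(2,-1) = 0.5999; S(2,+0) = 1.0000; S(2,+1) = 1.6669; S(2,+2) = 2.7785
  k=3: S(3,-3) = 0.2159; S(3,-2) = 0.3599; S(3,-1) = 0.5999; S(3,+0) = 1.0000; S(3,+1) = 1.6669; S(3,+2) = 2.7785; S(3,+3) = 4.6314
Terminal payoffs V(N, j) = max(S_T - K, 0):
  V(3,-3) = 0.000000; V(3,-2) = 0.000000; V(3,-1) = 0.000000; V(3,+0) = 0.000000; V(3,+1) = 0.596882; V(3,+2) = 1.708497; V(3,+3) = 3.561427
Backward induction: V(k, j) = exp(-r*dt) * [p_u * V(k+1, j+1) + p_m * V(k+1, j) + p_d * V(k+1, j-1)]
  V(2,-2) = exp(-r*dt) * [p_u*0.000000 + p_m*0.000000 + p_d*0.000000] = 0.000000
  V(2,-1) = exp(-r*dt) * [p_u*0.000000 + p_m*0.000000 + p_d*0.000000] = 0.000000
  V(2,+0) = exp(-r*dt) * [p_u*0.596882 + p_m*0.000000 + p_d*0.000000] = 0.078236
  V(2,+1) = exp(-r*dt) * [p_u*1.708497 + p_m*0.596882 + p_d*0.000000] = 0.618592
  V(2,+2) = exp(-r*dt) * [p_u*3.561427 + p_m*1.708497 + p_d*0.596882] = 1.715542
  V(1,-1) = exp(-r*dt) * [p_u*0.078236 + p_m*0.000000 + p_d*0.000000] = 0.010255
  V(1,+0) = exp(-r*dt) * [p_u*0.618592 + p_m*0.078236 + p_d*0.000000] = 0.132810
  V(1,+1) = exp(-r*dt) * [p_u*1.715542 + p_m*0.618592 + p_d*0.078236] = 0.649480
  V(0,+0) = exp(-r*dt) * [p_u*0.649480 + p_m*0.132810 + p_d*0.010255] = 0.174989

Answer: Price = V(0,0) = 0.1750


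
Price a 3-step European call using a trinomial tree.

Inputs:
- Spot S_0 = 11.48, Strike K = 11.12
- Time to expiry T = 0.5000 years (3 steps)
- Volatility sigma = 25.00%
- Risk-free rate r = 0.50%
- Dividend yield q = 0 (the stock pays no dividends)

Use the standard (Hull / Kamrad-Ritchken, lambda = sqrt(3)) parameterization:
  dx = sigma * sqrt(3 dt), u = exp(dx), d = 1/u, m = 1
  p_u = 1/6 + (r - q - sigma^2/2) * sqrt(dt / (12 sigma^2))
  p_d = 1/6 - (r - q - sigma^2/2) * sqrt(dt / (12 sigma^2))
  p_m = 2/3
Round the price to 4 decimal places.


dt = T/N = 0.166667; dx = sigma*sqrt(3*dt) = 0.176777
u = exp(dx) = 1.193365; d = 1/u = 0.837967
p_u = 0.154292, p_m = 0.666667, p_d = 0.179041
Discount per step: exp(-r*dt) = 0.999167
Stock lattice S(k, j) with j the centered position index:
  k=0: S(0,+0) = 11.4800
  k=1: S(1,-1) = 9.6199; S(1,+0) = 11.4800; S(1,+1) = 13.6998
  k=2: S(2,-2) = 8.0611; S(2,-1) = 9.6199; S(2,+0) = 11.4800; S(2,+1) = 13.6998; S(2,+2) = 16.3489
  k=3: S(3,-3) = 6.7550; S(3,-2) = 8.0611; S(3,-1) = 9.6199; S(3,+0) = 11.4800; S(3,+1) = 13.6998; S(3,+2) = 16.3489; S(3,+3) = 19.5102
Terminal payoffs V(N, j) = max(S_T - K, 0):
  V(3,-3) = 0.000000; V(3,-2) = 0.000000; V(3,-1) = 0.000000; V(3,+0) = 0.360000; V(3,+1) = 2.579825; V(3,+2) = 5.228886; V(3,+3) = 8.390182
Backward induction: V(k, j) = exp(-r*dt) * [p_u * V(k+1, j+1) + p_m * V(k+1, j) + p_d * V(k+1, j-1)]
  V(2,-2) = exp(-r*dt) * [p_u*0.000000 + p_m*0.000000 + p_d*0.000000] = 0.000000
  V(2,-1) = exp(-r*dt) * [p_u*0.360000 + p_m*0.000000 + p_d*0.000000] = 0.055499
  V(2,+0) = exp(-r*dt) * [p_u*2.579825 + p_m*0.360000 + p_d*0.000000] = 0.637516
  V(2,+1) = exp(-r*dt) * [p_u*5.228886 + p_m*2.579825 + p_d*0.360000] = 2.588957
  V(2,+2) = exp(-r*dt) * [p_u*8.390182 + p_m*5.228886 + p_d*2.579825] = 5.237992
  V(1,-1) = exp(-r*dt) * [p_u*0.637516 + p_m*0.055499 + p_d*0.000000] = 0.135250
  V(1,+0) = exp(-r*dt) * [p_u*2.588957 + p_m*0.637516 + p_d*0.055499] = 0.833708
  V(1,+1) = exp(-r*dt) * [p_u*5.237992 + p_m*2.588957 + p_d*0.637516] = 2.646089
  V(0,+0) = exp(-r*dt) * [p_u*2.646089 + p_m*0.833708 + p_d*0.135250] = 0.987469

Answer: Price = V(0,0) = 0.9875


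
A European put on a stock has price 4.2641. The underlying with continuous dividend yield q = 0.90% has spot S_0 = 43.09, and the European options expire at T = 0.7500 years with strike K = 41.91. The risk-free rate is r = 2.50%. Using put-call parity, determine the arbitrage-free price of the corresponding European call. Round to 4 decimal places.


Put-call parity: C - P = S_0 * exp(-qT) - K * exp(-rT).
S_0 * exp(-qT) = 43.0900 * 0.99327273 = 42.80012194
K * exp(-rT) = 41.9100 * 0.98142469 = 41.13150866
C = P + S*exp(-qT) - K*exp(-rT)
C = 4.2641 + 42.80012194 - 41.13150866 = 5.9327

Answer: Call price = 5.9327


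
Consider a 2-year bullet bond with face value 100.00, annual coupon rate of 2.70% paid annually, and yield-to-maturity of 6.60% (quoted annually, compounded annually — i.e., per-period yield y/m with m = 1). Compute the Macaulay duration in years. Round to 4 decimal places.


Coupon per period c = face * coupon_rate / m = 2.700000
Periods per year m = 1; per-period yield y/m = 0.066000
Number of cashflows N = 2
Cashflows (t years, CF_t, discount factor 1/(1+y/m)^(m*t), PV):
  t = 1.0000: CF_t = 2.700000, DF = 0.938086, PV = 2.532833
  t = 2.0000: CF_t = 102.700000, DF = 0.880006, PV = 90.376607
Price P = sum_t PV_t = 92.909440
Macaulay numerator sum_t t * PV_t:
  t * PV_t at t = 1.0000: 2.532833
  t * PV_t at t = 2.0000: 180.753215
Macaulay duration D = (sum_t t * PV_t) / P = 183.286048 / 92.909440 = 1.972739

Answer: Macaulay duration = 1.9727 years


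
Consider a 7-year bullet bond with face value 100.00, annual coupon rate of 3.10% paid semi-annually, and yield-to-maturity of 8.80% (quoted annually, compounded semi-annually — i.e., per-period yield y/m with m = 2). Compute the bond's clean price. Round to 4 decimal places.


Coupon per period c = face * coupon_rate / m = 1.550000
Periods per year m = 2; per-period yield y/m = 0.044000
Number of cashflows N = 14
Cashflows (t years, CF_t, discount factor 1/(1+y/m)^(m*t), PV):
  t = 0.5000: CF_t = 1.550000, DF = 0.957854, PV = 1.484674
  t = 1.0000: CF_t = 1.550000, DF = 0.917485, PV = 1.422102
  t = 1.5000: CF_t = 1.550000, DF = 0.878817, PV = 1.362167
  t = 2.0000: CF_t = 1.550000, DF = 0.841779, PV = 1.304757
  t = 2.5000: CF_t = 1.550000, DF = 0.806302, PV = 1.249767
  t = 3.0000: CF_t = 1.550000, DF = 0.772320, PV = 1.197095
  t = 3.5000: CF_t = 1.550000, DF = 0.739770, PV = 1.146643
  t = 4.0000: CF_t = 1.550000, DF = 0.708592, PV = 1.098317
  t = 4.5000: CF_t = 1.550000, DF = 0.678728, PV = 1.052028
  t = 5.0000: CF_t = 1.550000, DF = 0.650122, PV = 1.007689
  t = 5.5000: CF_t = 1.550000, DF = 0.622722, PV = 0.965220
  t = 6.0000: CF_t = 1.550000, DF = 0.596477, PV = 0.924540
  t = 6.5000: CF_t = 1.550000, DF = 0.571339, PV = 0.885575
  t = 7.0000: CF_t = 101.550000, DF = 0.547259, PV = 55.574165
Price P = sum_t PV_t = 70.674739

Answer: Price = 70.6747


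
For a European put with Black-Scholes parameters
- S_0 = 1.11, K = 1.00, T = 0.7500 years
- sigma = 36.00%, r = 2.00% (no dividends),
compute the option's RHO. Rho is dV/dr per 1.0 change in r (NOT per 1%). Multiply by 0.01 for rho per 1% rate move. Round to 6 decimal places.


d1 = 0.5387320003; d2 = 0.2269628550
phi(d1) = 0.3450539086; exp(-qT) = 1.0000000000; exp(-rT) = 0.9851119396
N(-d2) = 0.4102263129
Rho = -K*T*exp(-rT)*N(-d2) = -1.0000 * 0.7500 * 0.9851119396 * 0.4102263129 = -0.303089

Answer: Rho = -0.303089


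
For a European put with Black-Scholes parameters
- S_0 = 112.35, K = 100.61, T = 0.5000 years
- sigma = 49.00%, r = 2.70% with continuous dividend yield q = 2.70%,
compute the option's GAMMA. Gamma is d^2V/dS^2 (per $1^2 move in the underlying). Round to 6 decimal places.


d1 = 0.4917778805; d2 = 0.1452955577
phi(d1) = 0.3535037183; exp(-qT) = 0.9865907163; exp(-rT) = 0.9865907163
Gamma = exp(-qT) * phi(d1) / (S * sigma * sqrt(T)) = 0.9865907163 * 0.3535037183 / (112.3500 * 0.4900 * 0.7071067812) = 0.008959

Answer: Gamma = 0.008959


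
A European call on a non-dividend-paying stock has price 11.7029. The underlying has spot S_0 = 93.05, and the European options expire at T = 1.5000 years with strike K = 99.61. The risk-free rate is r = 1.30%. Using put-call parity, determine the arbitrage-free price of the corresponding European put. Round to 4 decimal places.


Put-call parity: C - P = S_0 * exp(-qT) - K * exp(-rT).
S_0 * exp(-qT) = 93.0500 * 1.00000000 = 93.05000000
K * exp(-rT) = 99.6100 * 0.98068890 = 97.68642085
P = C - S*exp(-qT) + K*exp(-rT)
P = 11.7029 - 93.05000000 + 97.68642085 = 16.3393

Answer: Put price = 16.3393


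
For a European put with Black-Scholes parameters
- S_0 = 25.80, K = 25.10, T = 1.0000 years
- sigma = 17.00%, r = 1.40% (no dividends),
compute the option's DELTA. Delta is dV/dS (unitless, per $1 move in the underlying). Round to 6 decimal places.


Answer: Delta = -0.371019

Derivation:
d1 = 0.3291567399; d2 = 0.1591567399
phi(d1) = 0.3779056896; exp(-qT) = 1.0000000000; exp(-rT) = 0.9860975443
N(-d1) = 0.3710186096
Delta = -exp(-qT) * N(-d1) = -1.0000000000 * 0.3710186096 = -0.371019


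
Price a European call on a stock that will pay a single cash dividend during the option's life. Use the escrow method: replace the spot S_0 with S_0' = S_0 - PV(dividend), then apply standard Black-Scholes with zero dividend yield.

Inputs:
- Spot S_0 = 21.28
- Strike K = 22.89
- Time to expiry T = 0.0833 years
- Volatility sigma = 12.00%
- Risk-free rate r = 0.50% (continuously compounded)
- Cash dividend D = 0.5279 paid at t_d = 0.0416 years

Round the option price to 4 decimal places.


PV(D) = D * exp(-r * t_d) = 0.5279 * 0.99979202 = 0.52779021
S_0' = S_0 - PV(D) = 21.2800 - 0.52779021 = 20.75220979
d1 = (ln(S_0'/K) + (r + sigma^2/2)*T) / (sigma*sqrt(T)) = -2.80160803
d2 = d1 - sigma*sqrt(T) = -2.83624212
exp(-rT) = 0.99958359
N(d1) = 0.00254243; N(d2) = 0.00228239
C = S_0' * N(d1) - K * exp(-rT) * N(d2) = 20.75220979 * 0.00254243 - 22.8900 * 0.99958359 * 0.00228239 = 0.0005

Answer: Price = 0.0005


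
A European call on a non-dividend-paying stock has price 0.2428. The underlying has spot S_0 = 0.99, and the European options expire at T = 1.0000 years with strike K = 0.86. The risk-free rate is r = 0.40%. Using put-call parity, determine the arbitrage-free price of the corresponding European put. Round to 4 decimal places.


Answer: Put price = 0.1094

Derivation:
Put-call parity: C - P = S_0 * exp(-qT) - K * exp(-rT).
S_0 * exp(-qT) = 0.9900 * 1.00000000 = 0.99000000
K * exp(-rT) = 0.8600 * 0.99600799 = 0.85656687
P = C - S*exp(-qT) + K*exp(-rT)
P = 0.2428 - 0.99000000 + 0.85656687 = 0.1094


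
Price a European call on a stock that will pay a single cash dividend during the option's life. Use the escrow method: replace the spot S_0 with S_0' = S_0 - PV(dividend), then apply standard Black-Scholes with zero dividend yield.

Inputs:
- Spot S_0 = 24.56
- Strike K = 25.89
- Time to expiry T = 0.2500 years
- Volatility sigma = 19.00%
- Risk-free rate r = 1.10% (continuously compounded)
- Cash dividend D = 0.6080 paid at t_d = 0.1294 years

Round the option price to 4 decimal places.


Answer: Price = 0.2890

Derivation:
PV(D) = D * exp(-r * t_d) = 0.6080 * 0.99857761 = 0.60713519
S_0' = S_0 - PV(D) = 24.5600 - 0.60713519 = 23.95286481
d1 = (ln(S_0'/K) + (r + sigma^2/2)*T) / (sigma*sqrt(T)) = -0.74217222
d2 = d1 - sigma*sqrt(T) = -0.83717222
exp(-rT) = 0.99725378
N(d1) = 0.22899150; N(d2) = 0.20124789
C = S_0' * N(d1) - K * exp(-rT) * N(d2) = 23.95286481 * 0.22899150 - 25.8900 * 0.99725378 * 0.20124789 = 0.2890


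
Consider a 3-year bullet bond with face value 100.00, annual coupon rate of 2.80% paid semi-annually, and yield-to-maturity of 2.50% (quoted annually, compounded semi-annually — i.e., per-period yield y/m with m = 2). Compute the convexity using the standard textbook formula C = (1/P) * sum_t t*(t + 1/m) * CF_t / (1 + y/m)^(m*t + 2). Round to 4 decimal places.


Coupon per period c = face * coupon_rate / m = 1.400000
Periods per year m = 2; per-period yield y/m = 0.012500
Number of cashflows N = 6
Cashflows (t years, CF_t, discount factor 1/(1+y/m)^(m*t), PV):
  t = 0.5000: CF_t = 1.400000, DF = 0.987654, PV = 1.382716
  t = 1.0000: CF_t = 1.400000, DF = 0.975461, PV = 1.365645
  t = 1.5000: CF_t = 1.400000, DF = 0.963418, PV = 1.348786
  t = 2.0000: CF_t = 1.400000, DF = 0.951524, PV = 1.332134
  t = 2.5000: CF_t = 1.400000, DF = 0.939777, PV = 1.315688
  t = 3.0000: CF_t = 101.400000, DF = 0.928175, PV = 94.116932
Price P = sum_t PV_t = 100.861901
Convexity numerator sum_t t*(t + 1/m) * CF_t / (1+y/m)^(m*t + 2):
  t = 0.5000: term = 0.674393
  t = 1.0000: term = 1.998201
  t = 1.5000: term = 3.947064
  t = 2.0000: term = 6.497224
  t = 2.5000: term = 9.625517
  t = 3.0000: term = 963.977726
Convexity = (1/P) * sum = 986.720125 / 100.861901 = 9.782882

Answer: Convexity = 9.7829


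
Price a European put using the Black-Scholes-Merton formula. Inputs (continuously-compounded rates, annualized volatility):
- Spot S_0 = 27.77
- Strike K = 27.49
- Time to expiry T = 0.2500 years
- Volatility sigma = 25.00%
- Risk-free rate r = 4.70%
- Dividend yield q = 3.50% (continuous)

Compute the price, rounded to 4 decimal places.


Answer: Price = 1.1908

Derivation:
d1 = (ln(S/K) + (r - q + 0.5*sigma^2) * T) / (sigma * sqrt(T)) = 0.16757199
d2 = d1 - sigma * sqrt(T) = 0.04257199
exp(-rT) = 0.98831876; exp(-qT) = 0.99128817
P = K * exp(-rT) * N(-d2) - S_0 * exp(-qT) * N(-d1)
N(-d1) = 0.43346000; N(-d2) = 0.48302136
P = 27.4900 * 0.98831876 * 0.48302136 - 27.7700 * 0.99128817 * 0.43346000 = 1.1908


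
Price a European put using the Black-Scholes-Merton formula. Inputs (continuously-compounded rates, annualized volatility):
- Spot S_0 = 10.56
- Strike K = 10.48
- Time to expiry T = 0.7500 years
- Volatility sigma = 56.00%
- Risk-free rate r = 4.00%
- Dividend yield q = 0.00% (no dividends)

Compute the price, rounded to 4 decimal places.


d1 = (ln(S/K) + (r - q + 0.5*sigma^2) * T) / (sigma * sqrt(T)) = 0.32002649
d2 = d1 - sigma * sqrt(T) = -0.16494774
exp(-rT) = 0.97044553; exp(-qT) = 1.00000000
P = K * exp(-rT) * N(-d2) - S_0 * exp(-qT) * N(-d1)
N(-d1) = 0.37447412; N(-d2) = 0.56550744
P = 10.4800 * 0.97044553 * 0.56550744 - 10.5600 * 1.00000000 * 0.37447412 = 1.7969

Answer: Price = 1.7969


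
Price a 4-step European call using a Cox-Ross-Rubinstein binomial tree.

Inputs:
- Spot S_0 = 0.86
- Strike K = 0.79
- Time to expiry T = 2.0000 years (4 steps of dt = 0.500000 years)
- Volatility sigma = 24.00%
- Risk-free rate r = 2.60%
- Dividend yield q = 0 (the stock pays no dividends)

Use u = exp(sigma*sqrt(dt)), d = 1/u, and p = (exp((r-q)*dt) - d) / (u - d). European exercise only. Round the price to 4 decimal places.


Answer: Price = V(0,0) = 0.1745

Derivation:
dt = T/N = 0.500000
u = exp(sigma*sqrt(dt)) = 1.184956; d = 1/u = 0.843913
p = (exp((r-q)*dt) - d) / (u - d) = 0.496042
Discount per step: exp(-r*dt) = 0.987084
Stock lattice S(k, i) with i counting down-moves:
  k=0: S(0,0) = 0.8600
  k=1: S(1,0) = 1.0191; S(1,1) = 0.7258
  k=2: S(2,0) = 1.2075; S(2,1) = 0.8600; S(2,2) = 0.6125
  k=3: S(3,0) = 1.4309; S(3,1) = 1.0191; S(3,2) = 0.7258; S(3,3) = 0.5169
  k=4: S(4,0) = 1.6955; S(4,1) = 1.2075; S(4,2) = 0.8600; S(4,3) = 0.6125; S(4,4) = 0.4362
Terminal payoffs V(N, i) = max(S_T - K, 0):
  V(4,0) = 0.905537; V(4,1) = 0.417544; V(4,2) = 0.070000; V(4,3) = 0.000000; V(4,4) = 0.000000
Backward induction: V(k, i) = exp(-r*dt) * [p * V(k+1, i) + (1-p) * V(k+1, i+1)].
  V(3,0) = exp(-r*dt) * [p*0.905537 + (1-p)*0.417544] = 0.651090
  V(3,1) = exp(-r*dt) * [p*0.417544 + (1-p)*0.070000] = 0.239266
  V(3,2) = exp(-r*dt) * [p*0.070000 + (1-p)*0.000000] = 0.034274
  V(3,3) = exp(-r*dt) * [p*0.000000 + (1-p)*0.000000] = 0.000000
  V(2,0) = exp(-r*dt) * [p*0.651090 + (1-p)*0.239266] = 0.437819
  V(2,1) = exp(-r*dt) * [p*0.239266 + (1-p)*0.034274] = 0.134203
  V(2,2) = exp(-r*dt) * [p*0.034274 + (1-p)*0.000000] = 0.016782
  V(1,0) = exp(-r*dt) * [p*0.437819 + (1-p)*0.134203] = 0.281131
  V(1,1) = exp(-r*dt) * [p*0.134203 + (1-p)*0.016782] = 0.074059
  V(0,0) = exp(-r*dt) * [p*0.281131 + (1-p)*0.074059] = 0.174492


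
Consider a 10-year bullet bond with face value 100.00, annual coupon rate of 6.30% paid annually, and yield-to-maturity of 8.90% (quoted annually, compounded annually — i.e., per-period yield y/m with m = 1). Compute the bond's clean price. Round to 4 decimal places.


Coupon per period c = face * coupon_rate / m = 6.300000
Periods per year m = 1; per-period yield y/m = 0.089000
Number of cashflows N = 10
Cashflows (t years, CF_t, discount factor 1/(1+y/m)^(m*t), PV):
  t = 1.0000: CF_t = 6.300000, DF = 0.918274, PV = 5.785124
  t = 2.0000: CF_t = 6.300000, DF = 0.843226, PV = 5.312327
  t = 3.0000: CF_t = 6.300000, DF = 0.774313, PV = 4.878170
  t = 4.0000: CF_t = 6.300000, DF = 0.711031, PV = 4.479495
  t = 5.0000: CF_t = 6.300000, DF = 0.652921, PV = 4.113402
  t = 6.0000: CF_t = 6.300000, DF = 0.599560, PV = 3.777229
  t = 7.0000: CF_t = 6.300000, DF = 0.550560, PV = 3.468529
  t = 8.0000: CF_t = 6.300000, DF = 0.505565, PV = 3.185059
  t = 9.0000: CF_t = 6.300000, DF = 0.464247, PV = 2.924756
  t = 10.0000: CF_t = 106.300000, DF = 0.426306, PV = 45.316302
Price P = sum_t PV_t = 83.240393

Answer: Price = 83.2404


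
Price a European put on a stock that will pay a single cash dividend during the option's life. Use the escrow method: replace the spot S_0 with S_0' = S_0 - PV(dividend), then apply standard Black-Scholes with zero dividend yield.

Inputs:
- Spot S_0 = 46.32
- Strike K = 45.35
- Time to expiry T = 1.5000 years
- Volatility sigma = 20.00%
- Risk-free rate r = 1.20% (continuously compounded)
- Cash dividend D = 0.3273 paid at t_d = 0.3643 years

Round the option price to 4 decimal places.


PV(D) = D * exp(-r * t_d) = 0.3273 * 0.99563794 = 0.32587230
S_0' = S_0 - PV(D) = 46.3200 - 0.32587230 = 45.99412770
d1 = (ln(S_0'/K) + (r + sigma^2/2)*T) / (sigma*sqrt(T)) = 0.25353669
d2 = d1 - sigma*sqrt(T) = 0.00858772
exp(-rT) = 0.98216103
N(-d1) = 0.39992675; N(-d2) = 0.49657404
P = K * exp(-rT) * N(-d2) - S_0' * N(-d1) = 45.3500 * 0.98216103 * 0.49657404 - 45.99412770 * 0.39992675 = 3.7236

Answer: Price = 3.7236


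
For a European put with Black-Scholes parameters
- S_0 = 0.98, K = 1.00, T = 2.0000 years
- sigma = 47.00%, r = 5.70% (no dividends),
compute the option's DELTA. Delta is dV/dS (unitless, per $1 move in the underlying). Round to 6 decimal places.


d1 = 0.4734565738; d2 = -0.1912238005
phi(d1) = 0.3566433212; exp(-qT) = 1.0000000000; exp(-rT) = 0.8922579559
N(-d1) = 0.3179437380
Delta = -exp(-qT) * N(-d1) = -1.0000000000 * 0.3179437380 = -0.317944

Answer: Delta = -0.317944


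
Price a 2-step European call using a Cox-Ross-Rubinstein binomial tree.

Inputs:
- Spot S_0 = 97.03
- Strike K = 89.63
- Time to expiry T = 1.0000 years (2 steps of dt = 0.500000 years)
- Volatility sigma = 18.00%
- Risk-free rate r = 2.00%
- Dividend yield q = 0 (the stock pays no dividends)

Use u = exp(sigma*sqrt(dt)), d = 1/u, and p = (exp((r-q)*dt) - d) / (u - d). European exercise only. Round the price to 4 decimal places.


dt = T/N = 0.500000
u = exp(sigma*sqrt(dt)) = 1.135734; d = 1/u = 0.880488
p = (exp((r-q)*dt) - d) / (u - d) = 0.507597
Discount per step: exp(-r*dt) = 0.990050
Stock lattice S(k, i) with i counting down-moves:
  k=0: S(0,0) = 97.0300
  k=1: S(1,0) = 110.2003; S(1,1) = 85.4337
  k=2: S(2,0) = 125.1582; S(2,1) = 97.0300; S(2,2) = 75.2234
Terminal payoffs V(N, i) = max(S_T - K, 0):
  V(2,0) = 35.528214; V(2,1) = 7.400000; V(2,2) = 0.000000
Backward induction: V(k, i) = exp(-r*dt) * [p * V(k+1, i) + (1-p) * V(k+1, i+1)].
  V(1,0) = exp(-r*dt) * [p*35.528214 + (1-p)*7.400000] = 21.462113
  V(1,1) = exp(-r*dt) * [p*7.400000 + (1-p)*0.000000] = 3.718846
  V(0,0) = exp(-r*dt) * [p*21.462113 + (1-p)*3.718846] = 12.598665

Answer: Price = V(0,0) = 12.5987


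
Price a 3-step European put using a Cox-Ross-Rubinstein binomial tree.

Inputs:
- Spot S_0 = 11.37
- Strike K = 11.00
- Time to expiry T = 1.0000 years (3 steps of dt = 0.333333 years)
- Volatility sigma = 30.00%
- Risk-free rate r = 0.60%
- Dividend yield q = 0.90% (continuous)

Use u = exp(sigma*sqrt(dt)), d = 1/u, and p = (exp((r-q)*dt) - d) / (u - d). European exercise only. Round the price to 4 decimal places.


Answer: Price = V(0,0) = 1.2664

Derivation:
dt = T/N = 0.333333
u = exp(sigma*sqrt(dt)) = 1.189110; d = 1/u = 0.840965
p = (exp((r-q)*dt) - d) / (u - d) = 0.453936
Discount per step: exp(-r*dt) = 0.998002
Stock lattice S(k, i) with i counting down-moves:
  k=0: S(0,0) = 11.3700
  k=1: S(1,0) = 13.5202; S(1,1) = 9.5618
  k=2: S(2,0) = 16.0770; S(2,1) = 11.3700; S(2,2) = 8.0411
  k=3: S(3,0) = 19.1173; S(3,1) = 13.5202; S(3,2) = 9.5618; S(3,3) = 6.7623
Terminal payoffs V(N, i) = max(K - S_T, 0):
  V(3,0) = 0.000000; V(3,1) = 0.000000; V(3,2) = 1.438226; V(3,3) = 4.237700
Backward induction: V(k, i) = exp(-r*dt) * [p * V(k+1, i) + (1-p) * V(k+1, i+1)].
  V(2,0) = exp(-r*dt) * [p*0.000000 + (1-p)*0.000000] = 0.000000
  V(2,1) = exp(-r*dt) * [p*0.000000 + (1-p)*1.438226] = 0.783795
  V(2,2) = exp(-r*dt) * [p*1.438226 + (1-p)*4.237700] = 2.960991
  V(1,0) = exp(-r*dt) * [p*0.000000 + (1-p)*0.783795] = 0.427147
  V(1,1) = exp(-r*dt) * [p*0.783795 + (1-p)*2.960991] = 1.968743
  V(0,0) = exp(-r*dt) * [p*0.427147 + (1-p)*1.968743] = 1.266422


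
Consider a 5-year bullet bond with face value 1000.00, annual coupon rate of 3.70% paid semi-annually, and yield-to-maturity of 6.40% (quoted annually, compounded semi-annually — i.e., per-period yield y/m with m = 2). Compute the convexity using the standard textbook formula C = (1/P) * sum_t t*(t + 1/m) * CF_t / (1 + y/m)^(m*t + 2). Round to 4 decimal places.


Coupon per period c = face * coupon_rate / m = 18.500000
Periods per year m = 2; per-period yield y/m = 0.032000
Number of cashflows N = 10
Cashflows (t years, CF_t, discount factor 1/(1+y/m)^(m*t), PV):
  t = 0.5000: CF_t = 18.500000, DF = 0.968992, PV = 17.926357
  t = 1.0000: CF_t = 18.500000, DF = 0.938946, PV = 17.370501
  t = 1.5000: CF_t = 18.500000, DF = 0.909831, PV = 16.831880
  t = 2.0000: CF_t = 18.500000, DF = 0.881620, PV = 16.309962
  t = 2.5000: CF_t = 18.500000, DF = 0.854283, PV = 15.804226
  t = 3.0000: CF_t = 18.500000, DF = 0.827793, PV = 15.314173
  t = 3.5000: CF_t = 18.500000, DF = 0.802125, PV = 14.839315
  t = 4.0000: CF_t = 18.500000, DF = 0.777253, PV = 14.379181
  t = 4.5000: CF_t = 18.500000, DF = 0.753152, PV = 13.933315
  t = 5.0000: CF_t = 1018.500000, DF = 0.729799, PV = 743.299876
Price P = sum_t PV_t = 886.008785
Convexity numerator sum_t t*(t + 1/m) * CF_t / (1+y/m)^(m*t + 2):
  t = 0.5000: term = 8.415940
  t = 1.0000: term = 24.464942
  t = 1.5000: term = 47.412679
  t = 2.0000: term = 76.570864
  t = 2.5000: term = 111.294861
  t = 3.0000: term = 150.981400
  t = 3.5000: term = 195.066409
  t = 4.0000: term = 243.022934
  t = 4.5000: term = 294.359174
  t = 5.0000: term = 19192.756777
Convexity = (1/P) * sum = 20344.345982 / 886.008785 = 22.961788

Answer: Convexity = 22.9618


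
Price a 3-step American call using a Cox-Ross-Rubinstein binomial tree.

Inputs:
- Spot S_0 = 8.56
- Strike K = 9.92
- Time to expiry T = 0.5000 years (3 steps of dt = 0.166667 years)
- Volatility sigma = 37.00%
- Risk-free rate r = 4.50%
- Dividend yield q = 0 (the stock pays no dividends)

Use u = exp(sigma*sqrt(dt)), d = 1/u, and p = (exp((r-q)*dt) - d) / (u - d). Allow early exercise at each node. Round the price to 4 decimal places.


Answer: Price = V(0,0) = 0.4137

Derivation:
dt = T/N = 0.166667
u = exp(sigma*sqrt(dt)) = 1.163057; d = 1/u = 0.859803
p = (exp((r-q)*dt) - d) / (u - d) = 0.487133
Discount per step: exp(-r*dt) = 0.992528
Stock lattice S(k, i) with i counting down-moves:
  k=0: S(0,0) = 8.5600
  k=1: S(1,0) = 9.9558; S(1,1) = 7.3599
  k=2: S(2,0) = 11.5791; S(2,1) = 8.5600; S(2,2) = 6.3281
  k=3: S(3,0) = 13.4672; S(3,1) = 9.9558; S(3,2) = 7.3599; S(3,3) = 5.4409
Terminal payoffs V(N, i) = max(S_T - K, 0):
  V(3,0) = 3.547182; V(3,1) = 0.035768; V(3,2) = 0.000000; V(3,3) = 0.000000
Backward induction: V(k, i) = exp(-r*dt) * [p * V(k+1, i) + (1-p) * V(k+1, i+1)]; then take max(V_cont, immediate exercise) for American.
  V(2,0) = exp(-r*dt) * [p*3.547182 + (1-p)*0.035768] = 1.733247; exercise = 1.659125; V(2,0) = max -> 1.733247
  V(2,1) = exp(-r*dt) * [p*0.035768 + (1-p)*0.000000] = 0.017293; exercise = 0.000000; V(2,1) = max -> 0.017293
  V(2,2) = exp(-r*dt) * [p*0.000000 + (1-p)*0.000000] = 0.000000; exercise = 0.000000; V(2,2) = max -> 0.000000
  V(1,0) = exp(-r*dt) * [p*1.733247 + (1-p)*0.017293] = 0.846817; exercise = 0.035768; V(1,0) = max -> 0.846817
  V(1,1) = exp(-r*dt) * [p*0.017293 + (1-p)*0.000000] = 0.008361; exercise = 0.000000; V(1,1) = max -> 0.008361
  V(0,0) = exp(-r*dt) * [p*0.846817 + (1-p)*0.008361] = 0.413687; exercise = 0.000000; V(0,0) = max -> 0.413687


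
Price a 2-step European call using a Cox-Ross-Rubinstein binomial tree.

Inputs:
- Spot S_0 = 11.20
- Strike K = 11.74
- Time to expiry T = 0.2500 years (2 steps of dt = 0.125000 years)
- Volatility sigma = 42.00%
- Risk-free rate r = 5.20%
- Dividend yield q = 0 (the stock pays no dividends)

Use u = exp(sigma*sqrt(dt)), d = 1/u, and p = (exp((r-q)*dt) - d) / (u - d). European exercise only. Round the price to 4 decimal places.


Answer: Price = V(0,0) = 0.7733

Derivation:
dt = T/N = 0.125000
u = exp(sigma*sqrt(dt)) = 1.160084; d = 1/u = 0.862007
p = (exp((r-q)*dt) - d) / (u - d) = 0.484822
Discount per step: exp(-r*dt) = 0.993521
Stock lattice S(k, i) with i counting down-moves:
  k=0: S(0,0) = 11.2000
  k=1: S(1,0) = 12.9929; S(1,1) = 9.6545
  k=2: S(2,0) = 15.0729; S(2,1) = 11.2000; S(2,2) = 8.3222
Terminal payoffs V(N, i) = max(S_T - K, 0):
  V(2,0) = 3.332903; V(2,1) = 0.000000; V(2,2) = 0.000000
Backward induction: V(k, i) = exp(-r*dt) * [p * V(k+1, i) + (1-p) * V(k+1, i+1)].
  V(1,0) = exp(-r*dt) * [p*3.332903 + (1-p)*0.000000] = 1.605397
  V(1,1) = exp(-r*dt) * [p*0.000000 + (1-p)*0.000000] = 0.000000
  V(0,0) = exp(-r*dt) * [p*1.605397 + (1-p)*0.000000] = 0.773290


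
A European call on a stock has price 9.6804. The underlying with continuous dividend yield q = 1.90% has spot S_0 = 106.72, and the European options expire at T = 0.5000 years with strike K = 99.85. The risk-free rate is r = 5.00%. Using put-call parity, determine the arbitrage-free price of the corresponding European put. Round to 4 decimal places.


Put-call parity: C - P = S_0 * exp(-qT) - K * exp(-rT).
S_0 * exp(-qT) = 106.7200 * 0.99054498 = 105.71096053
K * exp(-rT) = 99.8500 * 0.97530991 = 97.38469472
P = C - S*exp(-qT) + K*exp(-rT)
P = 9.6804 - 105.71096053 + 97.38469472 = 1.3541

Answer: Put price = 1.3541
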